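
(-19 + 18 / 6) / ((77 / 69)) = -1104 / 77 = -14.34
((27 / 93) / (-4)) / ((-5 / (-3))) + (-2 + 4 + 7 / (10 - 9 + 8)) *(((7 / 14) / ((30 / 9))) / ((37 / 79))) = 14557 / 17205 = 0.85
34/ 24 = 17/ 12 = 1.42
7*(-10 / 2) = -35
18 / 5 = 3.60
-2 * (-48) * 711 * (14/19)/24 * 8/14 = 22752/19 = 1197.47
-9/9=-1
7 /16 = 0.44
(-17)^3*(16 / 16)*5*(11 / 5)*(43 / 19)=-2323849 / 19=-122307.84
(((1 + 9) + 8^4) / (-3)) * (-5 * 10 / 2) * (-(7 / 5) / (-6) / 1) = 71855 / 9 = 7983.89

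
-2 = -2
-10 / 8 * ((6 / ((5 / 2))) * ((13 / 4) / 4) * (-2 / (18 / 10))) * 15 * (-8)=-325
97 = 97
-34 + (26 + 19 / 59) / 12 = -22519 / 708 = -31.81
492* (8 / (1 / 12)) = 47232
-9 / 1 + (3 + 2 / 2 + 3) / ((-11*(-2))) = -8.68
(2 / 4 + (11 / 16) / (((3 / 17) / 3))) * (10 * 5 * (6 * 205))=2998125 / 4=749531.25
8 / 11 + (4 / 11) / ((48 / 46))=71 / 66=1.08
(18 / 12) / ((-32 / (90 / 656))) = -135 / 20992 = -0.01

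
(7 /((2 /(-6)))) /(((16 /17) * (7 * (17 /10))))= -15 /8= -1.88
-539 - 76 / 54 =-14591 / 27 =-540.41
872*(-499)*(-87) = 37856136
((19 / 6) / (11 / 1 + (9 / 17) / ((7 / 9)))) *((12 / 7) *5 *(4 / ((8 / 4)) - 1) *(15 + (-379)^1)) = -117572 / 139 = -845.84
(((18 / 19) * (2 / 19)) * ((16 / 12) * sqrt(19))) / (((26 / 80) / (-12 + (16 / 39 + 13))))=35200 * sqrt(19) / 61009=2.51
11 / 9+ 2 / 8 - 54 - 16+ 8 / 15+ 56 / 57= -229181 / 3420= -67.01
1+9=10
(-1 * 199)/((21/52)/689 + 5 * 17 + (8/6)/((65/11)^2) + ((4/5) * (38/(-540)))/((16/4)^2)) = -9625192200/4112968111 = -2.34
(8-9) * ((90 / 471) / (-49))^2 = -900 / 59182249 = -0.00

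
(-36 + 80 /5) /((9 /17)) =-340 /9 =-37.78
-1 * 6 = -6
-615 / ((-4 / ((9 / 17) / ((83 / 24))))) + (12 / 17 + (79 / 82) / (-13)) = 24.17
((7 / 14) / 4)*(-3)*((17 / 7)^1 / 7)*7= -51 / 56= -0.91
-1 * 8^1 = -8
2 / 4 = 1 / 2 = 0.50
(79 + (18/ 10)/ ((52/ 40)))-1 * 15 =850/ 13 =65.38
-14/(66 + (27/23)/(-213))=-22862/107769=-0.21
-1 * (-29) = 29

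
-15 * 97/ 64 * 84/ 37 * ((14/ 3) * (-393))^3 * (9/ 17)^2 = 1908425952890415/ 21386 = 89237162297.32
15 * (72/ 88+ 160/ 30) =1015/ 11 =92.27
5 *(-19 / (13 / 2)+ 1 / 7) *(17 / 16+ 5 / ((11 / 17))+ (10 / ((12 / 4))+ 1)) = -61295 / 336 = -182.43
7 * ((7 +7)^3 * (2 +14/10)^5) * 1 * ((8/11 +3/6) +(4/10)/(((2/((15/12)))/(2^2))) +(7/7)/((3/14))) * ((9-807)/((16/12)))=-247560328678026/6875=-36008775080.44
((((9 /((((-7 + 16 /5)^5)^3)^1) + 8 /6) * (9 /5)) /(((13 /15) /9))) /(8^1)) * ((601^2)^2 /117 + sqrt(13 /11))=4918685090937491289501 * sqrt(143) /17367209322176769254056 + 71302440874847576879506708027989 /20524883744390727300248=3473951026.10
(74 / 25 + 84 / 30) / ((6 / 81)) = 1944 / 25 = 77.76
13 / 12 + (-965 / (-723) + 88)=87163 / 964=90.42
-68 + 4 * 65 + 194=386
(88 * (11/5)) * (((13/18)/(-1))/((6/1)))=-3146/135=-23.30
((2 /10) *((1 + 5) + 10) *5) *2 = 32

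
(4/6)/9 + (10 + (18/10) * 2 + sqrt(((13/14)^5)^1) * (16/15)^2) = 5408 * sqrt(182)/77175 + 1846/135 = 14.62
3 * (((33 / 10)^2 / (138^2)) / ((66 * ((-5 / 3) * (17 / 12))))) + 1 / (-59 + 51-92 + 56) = -0.02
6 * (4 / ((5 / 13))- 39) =-858 / 5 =-171.60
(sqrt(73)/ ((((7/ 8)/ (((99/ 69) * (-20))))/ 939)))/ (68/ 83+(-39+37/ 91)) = 6965.31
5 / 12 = 0.42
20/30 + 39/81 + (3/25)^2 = 19618/16875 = 1.16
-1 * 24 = -24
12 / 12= 1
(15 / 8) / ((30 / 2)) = 1 / 8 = 0.12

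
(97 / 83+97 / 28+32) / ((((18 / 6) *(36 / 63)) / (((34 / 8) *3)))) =1447295 / 5312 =272.46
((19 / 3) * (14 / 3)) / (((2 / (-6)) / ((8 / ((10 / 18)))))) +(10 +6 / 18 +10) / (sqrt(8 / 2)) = -37999 / 30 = -1266.63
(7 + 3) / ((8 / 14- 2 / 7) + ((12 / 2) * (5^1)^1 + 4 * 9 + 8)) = 7 / 52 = 0.13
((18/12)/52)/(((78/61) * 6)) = 61/16224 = 0.00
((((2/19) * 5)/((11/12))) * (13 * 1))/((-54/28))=-7280/1881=-3.87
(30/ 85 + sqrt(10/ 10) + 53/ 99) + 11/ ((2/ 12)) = 114256/ 1683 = 67.89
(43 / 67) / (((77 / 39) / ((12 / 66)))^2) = 261612 / 48066403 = 0.01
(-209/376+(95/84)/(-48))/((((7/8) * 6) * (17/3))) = -109801/5637744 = -0.02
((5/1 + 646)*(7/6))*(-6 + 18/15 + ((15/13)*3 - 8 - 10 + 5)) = -707854/65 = -10890.06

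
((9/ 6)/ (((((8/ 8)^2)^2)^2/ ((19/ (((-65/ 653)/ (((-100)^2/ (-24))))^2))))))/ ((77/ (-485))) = -122792466718750/ 39039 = -3145379408.25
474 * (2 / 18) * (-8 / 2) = -632 / 3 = -210.67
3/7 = 0.43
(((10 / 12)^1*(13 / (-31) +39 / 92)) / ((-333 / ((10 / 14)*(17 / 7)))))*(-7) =5525 / 39888072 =0.00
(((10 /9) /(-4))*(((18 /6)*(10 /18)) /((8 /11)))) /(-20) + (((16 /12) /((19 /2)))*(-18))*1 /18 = -3563 /32832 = -0.11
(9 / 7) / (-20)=-9 / 140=-0.06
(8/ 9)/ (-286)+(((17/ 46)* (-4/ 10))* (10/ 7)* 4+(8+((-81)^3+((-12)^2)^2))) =-105820168955/ 207207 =-510697.85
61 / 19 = 3.21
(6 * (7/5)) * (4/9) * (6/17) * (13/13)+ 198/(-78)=-1349/1105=-1.22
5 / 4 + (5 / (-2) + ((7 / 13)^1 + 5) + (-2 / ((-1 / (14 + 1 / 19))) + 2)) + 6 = 40.39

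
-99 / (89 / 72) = -7128 / 89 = -80.09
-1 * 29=-29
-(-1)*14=14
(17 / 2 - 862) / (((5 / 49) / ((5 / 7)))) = -11949 / 2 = -5974.50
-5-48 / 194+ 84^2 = 683923 / 97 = 7050.75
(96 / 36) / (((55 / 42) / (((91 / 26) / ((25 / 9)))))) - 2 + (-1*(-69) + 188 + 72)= 453153 / 1375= 329.57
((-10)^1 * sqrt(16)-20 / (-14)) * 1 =-270 / 7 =-38.57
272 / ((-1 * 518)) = -136 / 259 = -0.53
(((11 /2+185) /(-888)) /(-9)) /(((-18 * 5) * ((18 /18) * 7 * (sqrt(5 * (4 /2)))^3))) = -127 * sqrt(10) /335664000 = -0.00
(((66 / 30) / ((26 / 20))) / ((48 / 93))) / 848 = 0.00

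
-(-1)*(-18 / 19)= -18 / 19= -0.95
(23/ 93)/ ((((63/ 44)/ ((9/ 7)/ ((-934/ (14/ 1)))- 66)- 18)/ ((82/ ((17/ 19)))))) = -16203704792/ 12883870971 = -1.26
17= 17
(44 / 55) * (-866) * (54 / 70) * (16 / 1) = -1496448 / 175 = -8551.13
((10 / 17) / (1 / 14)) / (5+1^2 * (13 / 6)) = 840 / 731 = 1.15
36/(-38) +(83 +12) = 1787/19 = 94.05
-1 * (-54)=54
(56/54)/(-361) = -28/9747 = -0.00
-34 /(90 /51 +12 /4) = -578 /81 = -7.14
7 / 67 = 0.10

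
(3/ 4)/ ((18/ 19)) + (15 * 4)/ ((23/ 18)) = 47.75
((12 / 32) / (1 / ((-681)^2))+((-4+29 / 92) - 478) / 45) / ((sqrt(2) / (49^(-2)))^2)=287977855 / 19093020912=0.02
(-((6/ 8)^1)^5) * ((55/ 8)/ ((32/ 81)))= -1082565/ 262144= -4.13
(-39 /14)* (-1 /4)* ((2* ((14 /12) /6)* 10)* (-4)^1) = -65 /6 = -10.83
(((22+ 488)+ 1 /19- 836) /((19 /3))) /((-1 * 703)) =18579 /253783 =0.07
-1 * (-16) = 16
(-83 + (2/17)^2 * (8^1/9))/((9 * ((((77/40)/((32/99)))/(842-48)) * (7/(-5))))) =1096868441600/1249127649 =878.11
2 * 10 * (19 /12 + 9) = 635 /3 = 211.67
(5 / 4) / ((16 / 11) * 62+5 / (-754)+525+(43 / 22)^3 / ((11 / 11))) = 5017870 / 2499469431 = 0.00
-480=-480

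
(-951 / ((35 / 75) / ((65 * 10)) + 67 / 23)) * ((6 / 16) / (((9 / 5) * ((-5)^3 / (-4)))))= -1421745 / 653411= -2.18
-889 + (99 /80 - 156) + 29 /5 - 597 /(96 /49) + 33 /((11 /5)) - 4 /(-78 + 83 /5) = -65212503 /49120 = -1327.62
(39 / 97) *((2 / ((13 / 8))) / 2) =24 / 97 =0.25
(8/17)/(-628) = -2/2669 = -0.00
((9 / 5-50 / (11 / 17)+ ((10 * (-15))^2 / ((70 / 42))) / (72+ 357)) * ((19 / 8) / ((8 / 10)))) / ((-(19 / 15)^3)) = 106187625 / 1651936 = 64.28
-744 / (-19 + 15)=186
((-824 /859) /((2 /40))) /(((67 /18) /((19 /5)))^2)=-385513344 /19280255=-20.00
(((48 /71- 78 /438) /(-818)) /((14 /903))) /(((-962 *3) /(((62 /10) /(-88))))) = -3440473 /3589155352640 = -0.00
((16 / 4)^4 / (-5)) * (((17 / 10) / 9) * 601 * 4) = -5231104 / 225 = -23249.35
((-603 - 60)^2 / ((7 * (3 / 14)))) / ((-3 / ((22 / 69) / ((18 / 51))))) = -18266534 / 207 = -88244.13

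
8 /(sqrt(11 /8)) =16 * sqrt(22) /11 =6.82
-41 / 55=-0.75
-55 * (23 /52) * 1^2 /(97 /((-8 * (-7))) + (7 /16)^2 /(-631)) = -357600320 /25457653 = -14.05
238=238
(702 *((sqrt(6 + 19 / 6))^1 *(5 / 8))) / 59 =585 *sqrt(330) / 472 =22.51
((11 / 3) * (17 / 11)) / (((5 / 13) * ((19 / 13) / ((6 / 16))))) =2873 / 760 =3.78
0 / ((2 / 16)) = 0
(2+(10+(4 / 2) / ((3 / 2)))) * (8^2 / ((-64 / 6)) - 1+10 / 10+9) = 40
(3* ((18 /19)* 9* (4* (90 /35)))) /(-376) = -4374 /6251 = -0.70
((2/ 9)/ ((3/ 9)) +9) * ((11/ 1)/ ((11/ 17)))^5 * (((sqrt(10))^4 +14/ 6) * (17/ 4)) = 214896776807/ 36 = 5969354911.31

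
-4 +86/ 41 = -78/ 41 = -1.90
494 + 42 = 536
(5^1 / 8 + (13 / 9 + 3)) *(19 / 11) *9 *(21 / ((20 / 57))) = 1660239 / 352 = 4716.59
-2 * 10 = -20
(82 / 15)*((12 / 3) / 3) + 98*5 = 22378 / 45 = 497.29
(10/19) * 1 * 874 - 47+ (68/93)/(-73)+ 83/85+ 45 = 264853477/577065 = 458.97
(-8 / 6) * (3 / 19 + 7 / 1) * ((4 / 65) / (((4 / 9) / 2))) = -3264 / 1235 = -2.64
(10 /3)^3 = 1000 /27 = 37.04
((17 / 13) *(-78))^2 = 10404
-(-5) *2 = 10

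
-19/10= -1.90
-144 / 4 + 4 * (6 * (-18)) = -468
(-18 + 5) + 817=804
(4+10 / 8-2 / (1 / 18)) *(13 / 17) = -1599 / 68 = -23.51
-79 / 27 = -2.93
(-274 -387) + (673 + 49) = 61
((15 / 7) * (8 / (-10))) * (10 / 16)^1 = -15 / 14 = -1.07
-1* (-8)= 8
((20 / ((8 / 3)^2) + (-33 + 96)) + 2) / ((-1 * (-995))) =217 / 3184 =0.07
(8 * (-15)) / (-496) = 0.24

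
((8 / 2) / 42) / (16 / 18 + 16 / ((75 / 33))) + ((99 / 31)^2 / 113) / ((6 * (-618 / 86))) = 692687031 / 69839633276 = 0.01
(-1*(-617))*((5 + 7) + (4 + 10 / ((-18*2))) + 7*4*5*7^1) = 11058491 / 18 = 614360.61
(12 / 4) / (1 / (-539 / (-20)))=1617 / 20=80.85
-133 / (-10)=133 / 10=13.30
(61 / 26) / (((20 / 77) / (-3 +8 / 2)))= 9.03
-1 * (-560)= 560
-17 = -17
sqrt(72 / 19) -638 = -638+6 * sqrt(38) / 19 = -636.05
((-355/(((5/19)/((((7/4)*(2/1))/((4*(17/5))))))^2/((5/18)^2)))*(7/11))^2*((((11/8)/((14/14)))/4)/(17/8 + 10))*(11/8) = 1207645221773265625/111472403822936064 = 10.83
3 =3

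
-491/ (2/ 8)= -1964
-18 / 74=-9 / 37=-0.24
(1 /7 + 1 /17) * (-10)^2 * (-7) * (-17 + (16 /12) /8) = 40400 /17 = 2376.47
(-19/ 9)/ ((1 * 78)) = -19/ 702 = -0.03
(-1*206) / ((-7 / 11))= 2266 / 7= 323.71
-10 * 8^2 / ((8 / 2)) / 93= -160 / 93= -1.72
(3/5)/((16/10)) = 3/8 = 0.38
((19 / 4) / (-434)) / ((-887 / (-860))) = -0.01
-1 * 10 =-10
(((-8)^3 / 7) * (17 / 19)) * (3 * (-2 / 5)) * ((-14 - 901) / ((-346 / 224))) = 152911872 / 3287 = 46520.19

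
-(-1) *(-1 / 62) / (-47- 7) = 1 / 3348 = 0.00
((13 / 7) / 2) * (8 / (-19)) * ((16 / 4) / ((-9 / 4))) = 832 / 1197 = 0.70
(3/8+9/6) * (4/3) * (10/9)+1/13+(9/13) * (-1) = 253/117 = 2.16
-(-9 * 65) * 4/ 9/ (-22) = -130/ 11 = -11.82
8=8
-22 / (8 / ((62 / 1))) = -341 / 2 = -170.50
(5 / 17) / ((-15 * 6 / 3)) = -0.01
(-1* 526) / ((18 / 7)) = -1841 / 9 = -204.56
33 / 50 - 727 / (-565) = 10999 / 5650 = 1.95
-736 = -736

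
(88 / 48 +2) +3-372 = -2191 / 6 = -365.17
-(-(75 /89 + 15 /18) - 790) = 422755 /534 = 791.68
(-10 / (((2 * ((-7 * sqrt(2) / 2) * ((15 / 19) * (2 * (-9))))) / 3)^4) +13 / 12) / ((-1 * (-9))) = 68262700679 / 567106596000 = 0.12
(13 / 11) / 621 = 13 / 6831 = 0.00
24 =24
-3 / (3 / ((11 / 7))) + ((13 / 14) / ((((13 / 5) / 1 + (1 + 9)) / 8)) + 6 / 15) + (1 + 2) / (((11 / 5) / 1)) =18962 / 24255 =0.78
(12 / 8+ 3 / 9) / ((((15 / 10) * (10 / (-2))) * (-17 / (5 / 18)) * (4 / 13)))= 143 / 11016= 0.01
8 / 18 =4 / 9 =0.44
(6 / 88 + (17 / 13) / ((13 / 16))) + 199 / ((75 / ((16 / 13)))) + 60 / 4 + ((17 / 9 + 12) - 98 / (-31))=1918706989 / 51866100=36.99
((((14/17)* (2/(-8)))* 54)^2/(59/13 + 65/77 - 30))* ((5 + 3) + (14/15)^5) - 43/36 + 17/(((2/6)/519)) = 1176125654576869/44509612500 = 26424.08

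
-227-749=-976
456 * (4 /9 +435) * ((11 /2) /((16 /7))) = 5733497 /12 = 477791.42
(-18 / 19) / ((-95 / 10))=36 / 361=0.10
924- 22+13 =915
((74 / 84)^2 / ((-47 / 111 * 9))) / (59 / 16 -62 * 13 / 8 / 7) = 202612 / 10650717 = 0.02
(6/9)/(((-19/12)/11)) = -88/19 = -4.63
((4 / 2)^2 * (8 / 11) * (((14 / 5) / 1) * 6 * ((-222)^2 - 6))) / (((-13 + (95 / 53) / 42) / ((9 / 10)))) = -1326844447488 / 7931825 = -167281.10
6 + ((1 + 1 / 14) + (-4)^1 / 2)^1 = 5.07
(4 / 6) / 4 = 1 / 6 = 0.17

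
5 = 5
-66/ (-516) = 11/ 86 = 0.13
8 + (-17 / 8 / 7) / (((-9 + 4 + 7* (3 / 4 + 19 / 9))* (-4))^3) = 70936521001 / 8867063576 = 8.00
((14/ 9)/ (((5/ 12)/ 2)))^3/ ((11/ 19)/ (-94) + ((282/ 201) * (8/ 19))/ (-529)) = -88933625503744/ 1554393375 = -57214.36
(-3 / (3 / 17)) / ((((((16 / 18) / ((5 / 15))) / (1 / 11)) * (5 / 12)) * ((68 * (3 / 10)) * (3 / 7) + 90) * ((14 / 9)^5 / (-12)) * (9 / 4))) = 111537 / 13522432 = 0.01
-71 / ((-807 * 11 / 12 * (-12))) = -71 / 8877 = -0.01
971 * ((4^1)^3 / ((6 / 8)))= 248576 / 3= 82858.67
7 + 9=16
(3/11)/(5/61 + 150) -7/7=-100522/100705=-1.00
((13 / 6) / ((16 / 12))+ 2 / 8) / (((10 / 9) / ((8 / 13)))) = 27 / 26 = 1.04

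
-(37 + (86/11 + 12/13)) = -6541/143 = -45.74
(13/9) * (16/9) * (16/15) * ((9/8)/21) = 416/2835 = 0.15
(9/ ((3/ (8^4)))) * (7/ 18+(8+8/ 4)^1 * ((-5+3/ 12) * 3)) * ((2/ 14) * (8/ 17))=-41910272/ 357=-117395.72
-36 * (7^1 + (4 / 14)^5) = -4236516 / 16807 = -252.07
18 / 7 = 2.57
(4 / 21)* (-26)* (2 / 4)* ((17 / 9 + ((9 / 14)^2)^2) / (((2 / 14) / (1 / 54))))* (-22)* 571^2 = 33201831943423 / 7001316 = 4742227.31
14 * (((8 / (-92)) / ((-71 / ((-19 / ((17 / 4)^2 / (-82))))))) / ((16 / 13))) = 567112 / 471937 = 1.20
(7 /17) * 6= 42 /17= 2.47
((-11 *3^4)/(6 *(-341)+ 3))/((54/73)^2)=58619/73548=0.80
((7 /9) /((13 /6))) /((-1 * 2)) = -7 /39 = -0.18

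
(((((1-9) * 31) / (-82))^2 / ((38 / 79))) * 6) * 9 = 32797008 / 31939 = 1026.86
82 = 82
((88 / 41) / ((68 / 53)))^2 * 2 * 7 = 19033784 / 485809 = 39.18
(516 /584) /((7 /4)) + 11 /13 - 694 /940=1913129 /3122210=0.61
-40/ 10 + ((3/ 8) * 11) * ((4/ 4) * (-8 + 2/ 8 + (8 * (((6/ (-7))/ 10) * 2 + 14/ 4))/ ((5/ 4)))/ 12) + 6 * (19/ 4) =653157/ 22400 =29.16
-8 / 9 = -0.89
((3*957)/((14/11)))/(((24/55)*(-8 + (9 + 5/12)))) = 1736955/476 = 3649.07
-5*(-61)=305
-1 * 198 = -198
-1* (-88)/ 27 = 88/ 27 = 3.26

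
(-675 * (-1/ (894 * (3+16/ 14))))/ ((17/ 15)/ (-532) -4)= -6284250/ 137999777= -0.05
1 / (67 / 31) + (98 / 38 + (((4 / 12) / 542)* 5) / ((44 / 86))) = 138782879 / 45537756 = 3.05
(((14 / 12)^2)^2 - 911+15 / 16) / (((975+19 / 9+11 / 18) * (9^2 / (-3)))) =147130 / 4276557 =0.03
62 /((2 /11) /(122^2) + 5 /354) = 224588397 /51208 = 4385.81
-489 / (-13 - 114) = 489 / 127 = 3.85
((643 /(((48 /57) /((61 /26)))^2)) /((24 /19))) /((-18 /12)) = -16410863977 /6230016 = -2634.16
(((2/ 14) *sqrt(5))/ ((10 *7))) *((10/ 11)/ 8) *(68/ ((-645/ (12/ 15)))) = -34 *sqrt(5)/ 1738275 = -0.00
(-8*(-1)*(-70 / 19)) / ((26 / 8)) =-2240 / 247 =-9.07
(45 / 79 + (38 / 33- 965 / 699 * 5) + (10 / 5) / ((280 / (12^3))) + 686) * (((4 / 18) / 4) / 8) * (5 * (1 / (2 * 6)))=2.01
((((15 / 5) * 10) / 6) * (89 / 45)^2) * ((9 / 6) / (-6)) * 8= -15842 / 405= -39.12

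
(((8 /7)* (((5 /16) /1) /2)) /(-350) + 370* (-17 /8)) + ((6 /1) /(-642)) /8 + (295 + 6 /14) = -51467711 /104860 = -490.82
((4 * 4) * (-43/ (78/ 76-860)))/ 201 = 26144/ 6560841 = 0.00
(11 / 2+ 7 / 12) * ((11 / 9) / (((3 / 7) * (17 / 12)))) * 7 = 39347 / 459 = 85.72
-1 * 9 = -9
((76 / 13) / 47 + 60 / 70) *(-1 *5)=-4.91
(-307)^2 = 94249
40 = 40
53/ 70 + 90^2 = 567053/ 70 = 8100.76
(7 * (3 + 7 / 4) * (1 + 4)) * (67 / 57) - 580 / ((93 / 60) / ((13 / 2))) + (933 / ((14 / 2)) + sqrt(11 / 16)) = -5477659 / 2604 + sqrt(11) / 4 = -2102.73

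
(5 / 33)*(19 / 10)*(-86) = -817 / 33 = -24.76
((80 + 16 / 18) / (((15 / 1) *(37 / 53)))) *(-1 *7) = -270088 / 4995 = -54.07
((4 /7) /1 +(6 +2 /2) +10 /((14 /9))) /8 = 7 /4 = 1.75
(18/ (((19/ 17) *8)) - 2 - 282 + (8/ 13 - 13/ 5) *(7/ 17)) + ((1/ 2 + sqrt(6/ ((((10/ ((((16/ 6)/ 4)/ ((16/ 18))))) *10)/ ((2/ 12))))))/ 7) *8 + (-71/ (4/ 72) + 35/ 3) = -2731019923/ 1763580 + 2 *sqrt(3)/ 35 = -1548.47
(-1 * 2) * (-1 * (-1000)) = -2000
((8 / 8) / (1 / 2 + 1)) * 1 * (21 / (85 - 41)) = 7 / 22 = 0.32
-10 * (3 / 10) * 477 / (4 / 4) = -1431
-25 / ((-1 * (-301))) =-25 / 301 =-0.08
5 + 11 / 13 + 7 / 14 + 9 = 399 / 26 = 15.35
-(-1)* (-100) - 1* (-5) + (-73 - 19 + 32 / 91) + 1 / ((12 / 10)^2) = -609185 / 3276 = -185.95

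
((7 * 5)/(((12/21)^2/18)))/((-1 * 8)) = -241.17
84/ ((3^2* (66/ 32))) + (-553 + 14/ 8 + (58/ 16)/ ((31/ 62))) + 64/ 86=-2293376/ 4257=-538.73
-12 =-12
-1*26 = -26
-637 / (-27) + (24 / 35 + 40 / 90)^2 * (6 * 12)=3821989 / 33075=115.56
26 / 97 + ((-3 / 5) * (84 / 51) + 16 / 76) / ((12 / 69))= -658544 / 156655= -4.20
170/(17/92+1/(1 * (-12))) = 11730/7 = 1675.71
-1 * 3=-3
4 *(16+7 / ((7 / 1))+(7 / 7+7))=100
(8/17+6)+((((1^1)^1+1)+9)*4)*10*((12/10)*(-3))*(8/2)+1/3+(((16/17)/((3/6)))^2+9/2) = -10960879/1734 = -6321.15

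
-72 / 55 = -1.31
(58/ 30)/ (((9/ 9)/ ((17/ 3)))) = 493/ 45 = 10.96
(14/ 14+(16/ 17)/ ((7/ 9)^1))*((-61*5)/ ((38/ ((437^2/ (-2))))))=806240965/ 476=1693783.54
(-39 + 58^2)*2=6650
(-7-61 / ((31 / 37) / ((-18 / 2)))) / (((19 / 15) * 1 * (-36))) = -25120 / 1767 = -14.22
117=117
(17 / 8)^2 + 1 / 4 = 4.77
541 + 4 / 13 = 7037 / 13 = 541.31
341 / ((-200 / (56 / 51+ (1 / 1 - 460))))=7963373 / 10200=780.72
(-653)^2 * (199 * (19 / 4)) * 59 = 95122893311 / 4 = 23780723327.75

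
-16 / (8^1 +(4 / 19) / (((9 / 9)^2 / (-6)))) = -19 / 8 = -2.38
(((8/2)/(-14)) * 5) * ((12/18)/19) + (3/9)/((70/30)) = 37/399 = 0.09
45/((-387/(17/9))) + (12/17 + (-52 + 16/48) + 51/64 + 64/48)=-20652887/421056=-49.05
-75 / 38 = -1.97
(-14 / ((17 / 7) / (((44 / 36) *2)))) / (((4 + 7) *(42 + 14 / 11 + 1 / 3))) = -2156 / 73389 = -0.03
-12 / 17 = -0.71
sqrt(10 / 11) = sqrt(110) / 11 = 0.95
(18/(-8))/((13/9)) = -81/52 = -1.56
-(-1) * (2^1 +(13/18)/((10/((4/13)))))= 91/45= 2.02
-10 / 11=-0.91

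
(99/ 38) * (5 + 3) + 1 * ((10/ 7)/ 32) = 44447/ 2128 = 20.89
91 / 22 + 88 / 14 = 1605 / 154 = 10.42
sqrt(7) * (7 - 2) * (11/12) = 12.13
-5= -5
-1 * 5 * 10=-50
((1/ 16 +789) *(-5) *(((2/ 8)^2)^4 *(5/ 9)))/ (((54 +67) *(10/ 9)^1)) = -63125/ 253755392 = -0.00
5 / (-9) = -5 / 9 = -0.56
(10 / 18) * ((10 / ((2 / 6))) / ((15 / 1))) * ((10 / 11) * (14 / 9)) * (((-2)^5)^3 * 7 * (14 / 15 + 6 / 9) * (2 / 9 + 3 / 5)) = -3802136576 / 8019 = -474140.99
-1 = -1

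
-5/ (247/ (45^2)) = -10125/ 247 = -40.99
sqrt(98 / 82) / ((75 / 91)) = 637 * sqrt(41) / 3075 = 1.33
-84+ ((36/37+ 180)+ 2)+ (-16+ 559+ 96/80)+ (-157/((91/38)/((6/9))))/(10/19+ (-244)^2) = 18372521464757/28565476485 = 643.17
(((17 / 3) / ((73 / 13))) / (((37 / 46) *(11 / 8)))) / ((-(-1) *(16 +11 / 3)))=81328 / 1752949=0.05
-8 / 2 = -4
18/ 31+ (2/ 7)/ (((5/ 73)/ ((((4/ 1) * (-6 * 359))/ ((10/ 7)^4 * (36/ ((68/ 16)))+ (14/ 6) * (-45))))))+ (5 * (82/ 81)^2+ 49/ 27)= 504546749419477/ 964678428225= 523.02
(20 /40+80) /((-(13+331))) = -161 /688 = -0.23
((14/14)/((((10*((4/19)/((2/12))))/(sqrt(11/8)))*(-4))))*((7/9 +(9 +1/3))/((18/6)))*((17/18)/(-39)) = 0.00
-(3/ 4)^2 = -9/ 16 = -0.56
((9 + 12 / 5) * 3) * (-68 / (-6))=1938 / 5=387.60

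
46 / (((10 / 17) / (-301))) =-117691 / 5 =-23538.20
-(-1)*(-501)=-501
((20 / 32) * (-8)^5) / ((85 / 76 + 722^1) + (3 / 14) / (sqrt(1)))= -10895360 / 384813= -28.31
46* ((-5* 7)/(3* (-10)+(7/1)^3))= -1610/313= -5.14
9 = 9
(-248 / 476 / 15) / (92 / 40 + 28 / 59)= -7316 / 584409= -0.01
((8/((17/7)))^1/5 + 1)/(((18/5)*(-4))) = -0.12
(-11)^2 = 121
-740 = -740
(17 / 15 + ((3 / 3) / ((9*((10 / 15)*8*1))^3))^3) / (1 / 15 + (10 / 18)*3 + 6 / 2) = 7664764276703237 / 32011662567407616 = 0.24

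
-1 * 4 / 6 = -2 / 3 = -0.67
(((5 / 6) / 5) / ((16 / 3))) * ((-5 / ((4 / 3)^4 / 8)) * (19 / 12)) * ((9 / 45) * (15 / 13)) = -7695 / 53248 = -0.14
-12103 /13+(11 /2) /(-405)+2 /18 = -754031 /810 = -930.90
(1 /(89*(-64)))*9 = -9 /5696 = -0.00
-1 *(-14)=14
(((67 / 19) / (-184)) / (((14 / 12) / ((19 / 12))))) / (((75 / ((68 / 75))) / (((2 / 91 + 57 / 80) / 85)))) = -358249 / 131859000000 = -0.00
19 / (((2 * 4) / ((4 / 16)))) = 19 / 32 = 0.59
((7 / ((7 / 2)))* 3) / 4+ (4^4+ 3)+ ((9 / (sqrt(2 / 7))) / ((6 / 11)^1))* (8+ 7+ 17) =521 / 2+ 264* sqrt(14) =1248.30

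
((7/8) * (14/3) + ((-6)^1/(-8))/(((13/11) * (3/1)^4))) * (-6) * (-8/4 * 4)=22976/117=196.38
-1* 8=-8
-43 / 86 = -1 / 2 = -0.50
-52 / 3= -17.33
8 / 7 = 1.14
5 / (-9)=-5 / 9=-0.56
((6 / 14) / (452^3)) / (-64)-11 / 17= -455078170675 / 703302627328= -0.65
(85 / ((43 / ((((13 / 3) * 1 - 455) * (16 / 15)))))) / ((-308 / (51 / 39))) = 120224 / 29799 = 4.03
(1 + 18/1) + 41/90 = 1751/90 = 19.46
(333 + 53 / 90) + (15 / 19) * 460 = 1191437 / 1710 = 696.75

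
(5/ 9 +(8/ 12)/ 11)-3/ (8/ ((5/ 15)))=389/ 792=0.49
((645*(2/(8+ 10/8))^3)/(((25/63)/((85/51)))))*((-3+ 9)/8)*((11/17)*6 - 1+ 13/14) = 67393728/861101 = 78.26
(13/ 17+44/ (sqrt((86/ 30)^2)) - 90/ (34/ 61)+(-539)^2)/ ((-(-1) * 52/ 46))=4882085685/ 19006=256870.76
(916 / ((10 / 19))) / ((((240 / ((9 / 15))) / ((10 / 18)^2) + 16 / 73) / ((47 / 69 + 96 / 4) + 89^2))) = 43534361249 / 4080660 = 10668.46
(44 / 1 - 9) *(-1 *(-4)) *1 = 140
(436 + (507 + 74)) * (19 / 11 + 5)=75258 / 11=6841.64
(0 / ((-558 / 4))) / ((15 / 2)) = 0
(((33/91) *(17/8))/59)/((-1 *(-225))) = 187/3221400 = 0.00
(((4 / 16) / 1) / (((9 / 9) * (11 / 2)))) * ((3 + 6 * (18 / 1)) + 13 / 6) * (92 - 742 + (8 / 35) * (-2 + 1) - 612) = -714211 / 110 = -6492.83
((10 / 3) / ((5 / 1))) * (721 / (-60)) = -721 / 90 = -8.01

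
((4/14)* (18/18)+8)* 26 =1508/7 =215.43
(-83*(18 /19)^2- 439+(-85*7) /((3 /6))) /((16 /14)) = -4304727 /2888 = -1490.56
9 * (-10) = -90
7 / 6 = 1.17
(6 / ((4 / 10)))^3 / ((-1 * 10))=-675 / 2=-337.50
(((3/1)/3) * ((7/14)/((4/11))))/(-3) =-0.46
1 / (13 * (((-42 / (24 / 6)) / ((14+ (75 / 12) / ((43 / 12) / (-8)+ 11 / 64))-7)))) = 1658 / 14469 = 0.11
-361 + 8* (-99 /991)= -358543 /991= -361.80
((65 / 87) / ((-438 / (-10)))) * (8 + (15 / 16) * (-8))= 325 / 38106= 0.01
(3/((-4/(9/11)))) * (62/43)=-837/946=-0.88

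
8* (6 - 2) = 32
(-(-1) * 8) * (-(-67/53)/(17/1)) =536/901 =0.59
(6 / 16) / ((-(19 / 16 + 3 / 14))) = -42 / 157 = -0.27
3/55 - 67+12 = -3022/55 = -54.95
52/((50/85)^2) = 3757/25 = 150.28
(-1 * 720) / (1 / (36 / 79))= -25920 / 79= -328.10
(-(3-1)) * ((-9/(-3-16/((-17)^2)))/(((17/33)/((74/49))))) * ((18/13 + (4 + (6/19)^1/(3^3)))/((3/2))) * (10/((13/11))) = -73040285120/138930337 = -525.73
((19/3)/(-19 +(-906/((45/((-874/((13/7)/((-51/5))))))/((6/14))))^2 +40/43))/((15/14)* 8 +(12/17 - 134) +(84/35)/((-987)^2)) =-793961603378125/26823965880001857588063834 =-0.00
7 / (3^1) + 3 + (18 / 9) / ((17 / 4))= 296 / 51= 5.80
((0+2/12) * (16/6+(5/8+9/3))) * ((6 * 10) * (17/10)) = 2567/24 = 106.96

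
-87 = -87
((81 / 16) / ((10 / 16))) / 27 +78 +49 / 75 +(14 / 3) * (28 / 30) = 37489 / 450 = 83.31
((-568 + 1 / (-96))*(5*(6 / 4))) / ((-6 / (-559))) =-152408555 / 384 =-396897.28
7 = 7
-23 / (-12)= 23 / 12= 1.92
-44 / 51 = -0.86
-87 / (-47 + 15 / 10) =174 / 91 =1.91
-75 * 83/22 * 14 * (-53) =2309475/11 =209952.27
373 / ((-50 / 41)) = -15293 / 50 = -305.86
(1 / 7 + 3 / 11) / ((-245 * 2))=-16 / 18865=-0.00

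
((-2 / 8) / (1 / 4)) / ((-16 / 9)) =9 / 16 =0.56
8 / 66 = 4 / 33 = 0.12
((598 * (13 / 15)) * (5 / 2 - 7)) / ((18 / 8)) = -15548 / 15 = -1036.53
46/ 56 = 23/ 28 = 0.82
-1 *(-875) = 875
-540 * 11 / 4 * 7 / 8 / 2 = -10395 / 16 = -649.69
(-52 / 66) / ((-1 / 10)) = 260 / 33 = 7.88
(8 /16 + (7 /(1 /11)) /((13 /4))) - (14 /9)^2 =45853 /2106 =21.77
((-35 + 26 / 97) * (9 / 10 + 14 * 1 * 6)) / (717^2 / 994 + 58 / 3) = -4264678971 / 775960715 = -5.50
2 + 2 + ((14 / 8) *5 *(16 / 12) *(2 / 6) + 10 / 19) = 1439 / 171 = 8.42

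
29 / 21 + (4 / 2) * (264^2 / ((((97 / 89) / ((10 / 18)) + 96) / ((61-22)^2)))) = 60038897189 / 27741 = 2164265.79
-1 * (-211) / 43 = 211 / 43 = 4.91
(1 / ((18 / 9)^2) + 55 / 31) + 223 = 225.02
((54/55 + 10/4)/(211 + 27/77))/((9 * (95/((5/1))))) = 2681/27828540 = 0.00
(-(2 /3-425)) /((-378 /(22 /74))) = -14003 /41958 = -0.33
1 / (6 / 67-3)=-67 / 195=-0.34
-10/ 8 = -5/ 4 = -1.25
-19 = -19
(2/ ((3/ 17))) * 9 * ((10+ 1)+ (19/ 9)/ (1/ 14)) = 12410/ 3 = 4136.67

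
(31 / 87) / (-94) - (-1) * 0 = -0.00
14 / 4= 7 / 2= 3.50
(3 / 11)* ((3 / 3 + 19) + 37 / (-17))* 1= 909 / 187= 4.86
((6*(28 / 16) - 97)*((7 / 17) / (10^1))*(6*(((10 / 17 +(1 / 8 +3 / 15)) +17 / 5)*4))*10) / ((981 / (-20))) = 7103726 / 94503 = 75.17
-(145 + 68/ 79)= -145.86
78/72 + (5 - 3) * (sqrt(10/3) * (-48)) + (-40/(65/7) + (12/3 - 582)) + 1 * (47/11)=-990049/1716 - 32 * sqrt(30)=-752.22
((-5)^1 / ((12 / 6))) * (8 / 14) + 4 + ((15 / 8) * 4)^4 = 354663 / 112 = 3166.63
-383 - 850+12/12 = -1232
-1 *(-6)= 6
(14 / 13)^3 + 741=1630721 / 2197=742.25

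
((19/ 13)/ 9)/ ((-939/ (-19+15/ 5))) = 304/ 109863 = 0.00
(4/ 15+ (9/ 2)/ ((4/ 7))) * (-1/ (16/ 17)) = -16609/ 1920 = -8.65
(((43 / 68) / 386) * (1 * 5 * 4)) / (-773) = -215 / 5072426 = -0.00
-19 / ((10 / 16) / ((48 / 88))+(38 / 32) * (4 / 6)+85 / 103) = -31312 / 4553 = -6.88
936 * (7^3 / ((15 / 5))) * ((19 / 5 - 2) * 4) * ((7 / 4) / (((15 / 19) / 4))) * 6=1024785216 / 25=40991408.64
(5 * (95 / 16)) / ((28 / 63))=4275 / 64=66.80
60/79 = 0.76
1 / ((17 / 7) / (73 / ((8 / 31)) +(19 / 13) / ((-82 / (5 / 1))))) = 8440593 / 72488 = 116.44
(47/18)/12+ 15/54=107/216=0.50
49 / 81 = 0.60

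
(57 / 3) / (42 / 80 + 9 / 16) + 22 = 3434 / 87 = 39.47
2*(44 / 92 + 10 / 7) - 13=-1479 / 161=-9.19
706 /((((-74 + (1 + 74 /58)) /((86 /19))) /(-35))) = 3081337 /1976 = 1559.38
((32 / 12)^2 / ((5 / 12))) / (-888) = -32 / 1665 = -0.02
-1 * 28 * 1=-28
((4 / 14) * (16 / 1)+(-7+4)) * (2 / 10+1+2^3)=506 / 35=14.46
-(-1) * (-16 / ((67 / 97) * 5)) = -4.63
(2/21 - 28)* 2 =-55.81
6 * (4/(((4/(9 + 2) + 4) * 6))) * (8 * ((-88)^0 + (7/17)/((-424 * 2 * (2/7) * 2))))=211255/28832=7.33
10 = 10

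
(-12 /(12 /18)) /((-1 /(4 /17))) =72 /17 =4.24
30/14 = 15/7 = 2.14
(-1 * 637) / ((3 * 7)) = -91 / 3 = -30.33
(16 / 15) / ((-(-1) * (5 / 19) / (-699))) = -70832 / 25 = -2833.28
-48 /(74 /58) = -1392 /37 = -37.62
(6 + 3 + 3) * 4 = 48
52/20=13/5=2.60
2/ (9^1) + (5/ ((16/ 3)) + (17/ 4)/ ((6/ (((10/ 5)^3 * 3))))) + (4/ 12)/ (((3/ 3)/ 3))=2759/ 144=19.16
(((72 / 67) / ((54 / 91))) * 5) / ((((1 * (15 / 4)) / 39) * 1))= 18928 / 201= 94.17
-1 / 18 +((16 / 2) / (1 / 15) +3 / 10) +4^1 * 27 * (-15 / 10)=-1879 / 45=-41.76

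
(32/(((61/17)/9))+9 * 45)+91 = 35152/61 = 576.26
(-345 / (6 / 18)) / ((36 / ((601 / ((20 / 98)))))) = -677327 / 8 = -84665.88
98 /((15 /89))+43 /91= 794347 /1365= 581.94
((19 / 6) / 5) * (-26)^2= 6422 / 15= 428.13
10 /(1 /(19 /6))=95 /3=31.67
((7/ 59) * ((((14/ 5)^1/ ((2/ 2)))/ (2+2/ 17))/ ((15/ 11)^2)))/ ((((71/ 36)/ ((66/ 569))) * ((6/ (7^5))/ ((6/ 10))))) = 37268614922/ 4469139375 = 8.34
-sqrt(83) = -9.11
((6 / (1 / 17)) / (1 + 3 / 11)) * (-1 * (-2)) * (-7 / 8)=-140.25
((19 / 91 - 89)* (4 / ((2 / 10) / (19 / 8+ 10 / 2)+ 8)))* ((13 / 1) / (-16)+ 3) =-744875 / 7696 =-96.79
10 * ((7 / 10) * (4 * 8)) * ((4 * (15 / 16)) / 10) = 84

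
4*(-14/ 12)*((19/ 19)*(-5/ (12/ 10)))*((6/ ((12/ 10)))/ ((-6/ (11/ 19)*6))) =-9625/ 6156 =-1.56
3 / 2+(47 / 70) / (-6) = 1.39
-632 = -632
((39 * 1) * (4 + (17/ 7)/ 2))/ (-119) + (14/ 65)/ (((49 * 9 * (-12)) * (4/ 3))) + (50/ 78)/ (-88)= -9199433/ 5360355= -1.72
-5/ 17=-0.29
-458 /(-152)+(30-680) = -49171 /76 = -646.99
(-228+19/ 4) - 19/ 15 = -13471/ 60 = -224.52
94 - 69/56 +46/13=96.31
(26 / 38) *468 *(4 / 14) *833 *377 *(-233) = -127193065272 / 19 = -6694371856.42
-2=-2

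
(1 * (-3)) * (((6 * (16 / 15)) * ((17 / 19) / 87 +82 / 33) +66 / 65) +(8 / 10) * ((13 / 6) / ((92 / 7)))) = -186110987 / 3624478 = -51.35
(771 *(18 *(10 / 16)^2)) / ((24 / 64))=57825 / 4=14456.25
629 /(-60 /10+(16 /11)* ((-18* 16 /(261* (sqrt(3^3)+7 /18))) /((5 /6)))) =-13855345829215 /131038473234+83213982720* sqrt(3) /21839745539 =-99.14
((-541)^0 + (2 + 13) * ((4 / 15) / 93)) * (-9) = -291 / 31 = -9.39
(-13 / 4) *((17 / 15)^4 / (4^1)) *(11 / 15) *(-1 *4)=11943503 / 3037500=3.93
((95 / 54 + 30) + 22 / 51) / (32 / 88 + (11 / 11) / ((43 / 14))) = 13977623 / 299268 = 46.71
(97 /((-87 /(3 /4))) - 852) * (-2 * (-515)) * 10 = -254742175 /29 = -8784212.93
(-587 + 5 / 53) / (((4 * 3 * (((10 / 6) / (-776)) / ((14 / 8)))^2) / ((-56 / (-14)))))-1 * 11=-172093710727 / 1325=-129882045.83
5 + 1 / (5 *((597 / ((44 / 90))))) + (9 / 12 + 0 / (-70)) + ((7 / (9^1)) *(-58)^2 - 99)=1355712463 / 537300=2523.19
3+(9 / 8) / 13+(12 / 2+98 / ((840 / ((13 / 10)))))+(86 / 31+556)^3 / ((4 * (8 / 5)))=1583612376823657 / 58092450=27260209.83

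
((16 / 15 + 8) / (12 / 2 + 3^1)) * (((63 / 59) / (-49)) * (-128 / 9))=17408 / 55755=0.31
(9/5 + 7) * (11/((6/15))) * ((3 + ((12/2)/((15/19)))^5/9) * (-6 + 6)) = 0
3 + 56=59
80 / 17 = 4.71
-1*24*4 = -96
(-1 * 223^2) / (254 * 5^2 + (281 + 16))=-49729 / 6647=-7.48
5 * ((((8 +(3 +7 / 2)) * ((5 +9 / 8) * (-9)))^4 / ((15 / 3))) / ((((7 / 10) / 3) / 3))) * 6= 515919660268643505 / 16384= 31489237076943.57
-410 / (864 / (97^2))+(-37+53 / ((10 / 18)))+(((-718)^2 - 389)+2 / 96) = 275793391 / 540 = 510728.50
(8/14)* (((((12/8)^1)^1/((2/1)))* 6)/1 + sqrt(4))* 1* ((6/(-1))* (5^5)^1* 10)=-4875000/7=-696428.57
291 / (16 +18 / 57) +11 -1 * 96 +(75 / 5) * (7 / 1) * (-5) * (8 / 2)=-671821 / 310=-2167.16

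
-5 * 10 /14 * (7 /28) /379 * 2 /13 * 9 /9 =-25 /68978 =-0.00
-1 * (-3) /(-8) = -3 /8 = -0.38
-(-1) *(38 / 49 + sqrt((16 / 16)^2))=87 / 49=1.78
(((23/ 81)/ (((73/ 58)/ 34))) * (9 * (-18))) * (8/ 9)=-725696/ 657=-1104.56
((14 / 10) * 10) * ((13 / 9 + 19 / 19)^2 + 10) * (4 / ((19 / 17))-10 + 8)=181160 / 513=353.14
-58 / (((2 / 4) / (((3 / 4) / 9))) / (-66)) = 638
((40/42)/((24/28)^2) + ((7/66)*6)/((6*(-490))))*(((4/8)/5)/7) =53891/2910600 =0.02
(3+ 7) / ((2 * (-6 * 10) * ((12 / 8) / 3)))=-1 / 6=-0.17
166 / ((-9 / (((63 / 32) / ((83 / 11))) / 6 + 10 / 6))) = -27253 / 864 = -31.54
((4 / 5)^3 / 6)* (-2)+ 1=311 / 375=0.83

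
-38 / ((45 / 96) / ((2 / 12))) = -608 / 45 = -13.51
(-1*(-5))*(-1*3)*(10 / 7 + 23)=-2565 / 7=-366.43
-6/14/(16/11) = -33/112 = -0.29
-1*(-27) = 27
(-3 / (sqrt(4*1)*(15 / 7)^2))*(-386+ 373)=637 / 150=4.25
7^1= 7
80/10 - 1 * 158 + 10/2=-145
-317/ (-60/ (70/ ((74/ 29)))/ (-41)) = -5942.32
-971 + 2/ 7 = -6795/ 7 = -970.71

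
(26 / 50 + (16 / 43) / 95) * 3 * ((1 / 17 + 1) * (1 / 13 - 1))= -6934248 / 4513925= -1.54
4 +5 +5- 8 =6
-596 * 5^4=-372500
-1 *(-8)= 8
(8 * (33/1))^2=69696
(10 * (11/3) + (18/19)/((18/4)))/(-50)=-1051/1425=-0.74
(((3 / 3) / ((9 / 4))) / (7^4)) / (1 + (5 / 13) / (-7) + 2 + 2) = 26 / 694575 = 0.00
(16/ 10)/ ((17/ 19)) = 152/ 85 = 1.79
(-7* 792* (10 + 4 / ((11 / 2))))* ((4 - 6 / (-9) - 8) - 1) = 257712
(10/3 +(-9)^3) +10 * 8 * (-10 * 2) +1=-6974/3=-2324.67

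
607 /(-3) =-607 /3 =-202.33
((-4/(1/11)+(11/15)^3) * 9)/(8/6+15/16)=-2354704/13625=-172.82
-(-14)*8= 112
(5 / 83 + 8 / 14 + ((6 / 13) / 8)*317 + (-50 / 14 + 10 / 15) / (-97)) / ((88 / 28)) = 166603241 / 27631032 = 6.03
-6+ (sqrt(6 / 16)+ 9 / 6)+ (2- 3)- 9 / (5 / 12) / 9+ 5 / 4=-133 / 20+ sqrt(6) / 4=-6.04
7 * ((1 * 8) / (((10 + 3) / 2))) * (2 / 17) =224 / 221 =1.01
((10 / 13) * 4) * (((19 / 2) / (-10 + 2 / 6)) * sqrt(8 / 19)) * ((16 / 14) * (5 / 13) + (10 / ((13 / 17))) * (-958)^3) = 125552317828800 * sqrt(38) / 34307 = 22559724433.18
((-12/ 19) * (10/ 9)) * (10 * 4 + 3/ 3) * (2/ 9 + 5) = -77080/ 513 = -150.25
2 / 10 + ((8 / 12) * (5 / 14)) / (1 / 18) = 4.49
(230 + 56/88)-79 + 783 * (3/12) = 347.39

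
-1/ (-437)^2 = -1/ 190969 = -0.00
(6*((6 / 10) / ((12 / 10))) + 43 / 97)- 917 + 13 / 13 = -88518 / 97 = -912.56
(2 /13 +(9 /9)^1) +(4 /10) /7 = 551 /455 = 1.21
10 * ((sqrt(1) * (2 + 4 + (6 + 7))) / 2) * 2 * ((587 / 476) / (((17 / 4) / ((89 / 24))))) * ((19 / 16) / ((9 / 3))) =94298615 / 1165248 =80.93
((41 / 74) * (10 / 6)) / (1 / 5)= 1025 / 222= 4.62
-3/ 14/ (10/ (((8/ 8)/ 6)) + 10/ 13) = -39/ 11060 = -0.00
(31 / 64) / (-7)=-31 / 448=-0.07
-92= -92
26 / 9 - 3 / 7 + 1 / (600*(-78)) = 805993 / 327600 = 2.46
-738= -738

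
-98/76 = -49/38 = -1.29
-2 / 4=-0.50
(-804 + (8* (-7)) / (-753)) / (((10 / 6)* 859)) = -605356 / 1078045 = -0.56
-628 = -628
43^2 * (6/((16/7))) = 38829/8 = 4853.62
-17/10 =-1.70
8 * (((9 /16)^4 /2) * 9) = 59049 /16384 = 3.60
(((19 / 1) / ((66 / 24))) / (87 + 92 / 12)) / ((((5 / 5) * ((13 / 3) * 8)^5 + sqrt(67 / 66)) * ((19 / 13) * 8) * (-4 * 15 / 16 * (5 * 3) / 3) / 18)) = -691813173362688 / 5780353932606130689292025 + 2302911 * sqrt(4422) / 63583893258667437582212275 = -0.00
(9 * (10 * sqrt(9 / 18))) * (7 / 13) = 34.27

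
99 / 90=11 / 10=1.10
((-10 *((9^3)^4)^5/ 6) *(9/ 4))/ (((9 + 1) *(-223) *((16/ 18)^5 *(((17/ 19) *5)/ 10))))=6048364688379893166990207777904622075492922546837506488966740993/ 496893952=12172345153397828370006420000000000000000000000000000000.00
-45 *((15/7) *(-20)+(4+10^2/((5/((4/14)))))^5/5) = -13052988612/16807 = -776640.01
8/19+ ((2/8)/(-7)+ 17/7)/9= 3289/4788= 0.69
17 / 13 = 1.31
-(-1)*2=2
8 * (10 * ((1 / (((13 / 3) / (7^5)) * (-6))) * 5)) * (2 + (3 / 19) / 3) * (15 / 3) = -50421000 / 19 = -2653736.84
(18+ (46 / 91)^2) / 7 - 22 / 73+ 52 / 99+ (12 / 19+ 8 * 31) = 2001553729492 / 7959622671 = 251.46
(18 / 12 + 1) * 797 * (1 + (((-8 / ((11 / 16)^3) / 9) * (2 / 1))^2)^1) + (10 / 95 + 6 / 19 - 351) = 334146622259953 / 5452864758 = 61279.10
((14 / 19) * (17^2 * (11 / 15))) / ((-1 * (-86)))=22253 / 12255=1.82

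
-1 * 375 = -375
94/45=2.09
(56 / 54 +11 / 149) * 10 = 44690 / 4023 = 11.11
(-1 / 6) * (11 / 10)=-11 / 60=-0.18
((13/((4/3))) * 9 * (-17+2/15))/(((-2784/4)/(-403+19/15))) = -9909757/11600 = -854.29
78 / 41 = 1.90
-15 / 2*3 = -22.50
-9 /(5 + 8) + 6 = 69 /13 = 5.31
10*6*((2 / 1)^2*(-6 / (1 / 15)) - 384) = -44640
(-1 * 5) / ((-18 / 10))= 25 / 9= 2.78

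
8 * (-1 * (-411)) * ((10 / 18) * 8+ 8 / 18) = 48224 / 3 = 16074.67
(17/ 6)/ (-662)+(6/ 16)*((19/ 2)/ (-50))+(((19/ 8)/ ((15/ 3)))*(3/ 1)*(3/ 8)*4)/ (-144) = -574343/ 6355200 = -0.09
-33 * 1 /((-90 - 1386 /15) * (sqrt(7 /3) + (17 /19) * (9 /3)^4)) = 0.00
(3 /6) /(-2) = -0.25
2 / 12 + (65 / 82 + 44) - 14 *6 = -4802 / 123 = -39.04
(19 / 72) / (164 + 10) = 19 / 12528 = 0.00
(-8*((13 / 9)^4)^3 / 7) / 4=-46596170244962 / 1977006755367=-23.57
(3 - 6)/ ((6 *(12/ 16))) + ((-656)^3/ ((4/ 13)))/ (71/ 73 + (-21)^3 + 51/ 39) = 2612037601094/ 26359575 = 99092.55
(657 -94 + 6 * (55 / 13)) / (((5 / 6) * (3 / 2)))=30596 / 65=470.71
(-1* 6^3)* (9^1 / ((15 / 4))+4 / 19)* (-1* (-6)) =-321408 / 95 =-3383.24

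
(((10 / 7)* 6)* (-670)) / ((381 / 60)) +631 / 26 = -20343041 / 23114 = -880.12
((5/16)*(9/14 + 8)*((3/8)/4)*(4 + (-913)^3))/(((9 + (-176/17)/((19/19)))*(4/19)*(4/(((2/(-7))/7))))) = -446160873778785/64626688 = -6903662.98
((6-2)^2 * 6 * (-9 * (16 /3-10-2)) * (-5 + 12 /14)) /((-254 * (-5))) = -16704 /889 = -18.79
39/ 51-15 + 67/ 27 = -5395/ 459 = -11.75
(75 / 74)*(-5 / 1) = -375 / 74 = -5.07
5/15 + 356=1069/3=356.33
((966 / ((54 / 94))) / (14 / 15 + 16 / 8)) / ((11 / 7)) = 264845 / 726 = 364.80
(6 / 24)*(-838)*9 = -3771 / 2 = -1885.50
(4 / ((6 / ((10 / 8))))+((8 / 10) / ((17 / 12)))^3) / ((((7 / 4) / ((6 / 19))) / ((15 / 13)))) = 44810124 / 212364425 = 0.21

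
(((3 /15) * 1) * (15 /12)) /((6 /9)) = 0.38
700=700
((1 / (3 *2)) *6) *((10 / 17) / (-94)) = -5 / 799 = -0.01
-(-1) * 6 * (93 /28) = 279 /14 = 19.93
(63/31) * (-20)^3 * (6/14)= -216000/31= -6967.74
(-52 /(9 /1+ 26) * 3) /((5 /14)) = -312 /25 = -12.48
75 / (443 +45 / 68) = 5100 / 30169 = 0.17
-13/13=-1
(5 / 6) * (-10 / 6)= -25 / 18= -1.39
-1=-1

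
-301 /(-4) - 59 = 65 /4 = 16.25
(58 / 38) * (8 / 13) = 232 / 247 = 0.94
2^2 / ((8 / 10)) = 5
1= 1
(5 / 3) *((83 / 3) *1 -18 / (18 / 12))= 235 / 9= 26.11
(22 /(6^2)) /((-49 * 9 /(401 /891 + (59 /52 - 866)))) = 40050091 /33434856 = 1.20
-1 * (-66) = 66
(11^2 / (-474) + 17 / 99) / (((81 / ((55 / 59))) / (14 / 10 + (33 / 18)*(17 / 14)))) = -1990561 / 570841992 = -0.00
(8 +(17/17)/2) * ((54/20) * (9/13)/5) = 4131/1300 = 3.18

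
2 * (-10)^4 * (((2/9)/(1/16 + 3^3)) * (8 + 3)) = 7040000/3897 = 1806.52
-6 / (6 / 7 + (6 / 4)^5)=-0.71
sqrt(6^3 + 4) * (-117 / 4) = -117 * sqrt(55) / 2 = -433.85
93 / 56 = 1.66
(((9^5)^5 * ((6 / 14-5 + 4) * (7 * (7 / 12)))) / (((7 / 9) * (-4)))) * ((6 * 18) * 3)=174449211009120179071170507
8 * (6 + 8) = 112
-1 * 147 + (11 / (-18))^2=-47507 / 324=-146.63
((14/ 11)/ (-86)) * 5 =-35/ 473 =-0.07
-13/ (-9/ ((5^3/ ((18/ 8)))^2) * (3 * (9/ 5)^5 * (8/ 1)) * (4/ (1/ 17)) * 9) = 634765625/ 39516889878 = 0.02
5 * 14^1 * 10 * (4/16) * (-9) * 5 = -7875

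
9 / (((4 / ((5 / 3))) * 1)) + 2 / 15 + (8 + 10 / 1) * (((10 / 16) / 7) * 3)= 8.70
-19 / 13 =-1.46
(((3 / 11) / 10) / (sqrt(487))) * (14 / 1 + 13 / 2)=123 * sqrt(487) / 107140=0.03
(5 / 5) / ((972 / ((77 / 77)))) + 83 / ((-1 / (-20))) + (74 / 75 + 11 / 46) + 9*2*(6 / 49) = 45554885177 / 27386100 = 1663.43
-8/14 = -4/7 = -0.57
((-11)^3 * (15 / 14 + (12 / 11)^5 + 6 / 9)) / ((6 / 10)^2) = -555191675 / 45738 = -12138.52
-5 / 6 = -0.83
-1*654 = -654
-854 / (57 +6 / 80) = -34160 / 2283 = -14.96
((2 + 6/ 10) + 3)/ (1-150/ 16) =-224/ 335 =-0.67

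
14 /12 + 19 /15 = 73 /30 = 2.43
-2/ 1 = -2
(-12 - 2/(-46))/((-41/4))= 1100/943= 1.17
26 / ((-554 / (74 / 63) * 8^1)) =-481 / 69804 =-0.01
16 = 16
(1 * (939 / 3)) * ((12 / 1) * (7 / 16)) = 6573 / 4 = 1643.25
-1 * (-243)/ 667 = 243/ 667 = 0.36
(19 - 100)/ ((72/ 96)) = -108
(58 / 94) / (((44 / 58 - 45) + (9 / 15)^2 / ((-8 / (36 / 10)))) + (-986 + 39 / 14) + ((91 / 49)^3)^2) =-49471404500 / 79102646609797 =-0.00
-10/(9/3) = -10/3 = -3.33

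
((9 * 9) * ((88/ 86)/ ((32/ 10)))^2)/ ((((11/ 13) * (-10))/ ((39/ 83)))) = -2258685/ 4910944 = -0.46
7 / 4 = 1.75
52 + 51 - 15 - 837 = -749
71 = 71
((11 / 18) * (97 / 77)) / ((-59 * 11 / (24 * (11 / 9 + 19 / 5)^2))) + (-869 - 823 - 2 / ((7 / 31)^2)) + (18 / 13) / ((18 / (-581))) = -4461989969233 / 2511483975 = -1776.63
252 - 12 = 240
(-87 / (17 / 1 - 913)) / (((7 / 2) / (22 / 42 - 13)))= -3799 / 10976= -0.35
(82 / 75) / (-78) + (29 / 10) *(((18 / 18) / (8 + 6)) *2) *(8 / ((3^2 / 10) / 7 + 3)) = 223207 / 213525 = 1.05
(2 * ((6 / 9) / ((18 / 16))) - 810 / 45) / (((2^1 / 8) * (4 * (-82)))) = 227 / 1107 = 0.21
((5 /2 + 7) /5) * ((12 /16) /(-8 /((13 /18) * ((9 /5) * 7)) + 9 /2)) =5187 /13180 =0.39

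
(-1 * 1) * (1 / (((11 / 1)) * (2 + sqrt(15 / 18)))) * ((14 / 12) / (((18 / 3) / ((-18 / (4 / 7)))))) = 147 / 418 - 49 * sqrt(30) / 1672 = 0.19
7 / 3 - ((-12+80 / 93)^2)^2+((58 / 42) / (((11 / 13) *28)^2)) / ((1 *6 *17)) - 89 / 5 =-130173740563069799423 / 8444621499320160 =-15414.99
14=14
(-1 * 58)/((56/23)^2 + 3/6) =-61364/6801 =-9.02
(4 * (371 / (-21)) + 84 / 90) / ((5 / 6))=-2092 / 25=-83.68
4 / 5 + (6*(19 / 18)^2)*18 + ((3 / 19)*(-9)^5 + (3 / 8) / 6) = -41962627 / 4560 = -9202.33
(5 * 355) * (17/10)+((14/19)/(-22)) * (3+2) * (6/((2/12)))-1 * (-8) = 1262139/418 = 3019.47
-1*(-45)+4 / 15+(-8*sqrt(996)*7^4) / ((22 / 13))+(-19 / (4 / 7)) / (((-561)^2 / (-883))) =285514607 / 6294420 - 249704*sqrt(249) / 11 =-358160.34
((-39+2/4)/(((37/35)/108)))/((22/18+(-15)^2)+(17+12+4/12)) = -130977/8510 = -15.39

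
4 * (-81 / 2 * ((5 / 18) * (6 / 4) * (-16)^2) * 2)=-34560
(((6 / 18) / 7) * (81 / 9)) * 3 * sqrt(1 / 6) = 3 * sqrt(6) / 14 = 0.52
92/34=46/17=2.71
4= 4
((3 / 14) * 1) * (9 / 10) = 27 / 140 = 0.19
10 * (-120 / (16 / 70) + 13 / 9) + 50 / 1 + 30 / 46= -1073275 / 207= -5184.90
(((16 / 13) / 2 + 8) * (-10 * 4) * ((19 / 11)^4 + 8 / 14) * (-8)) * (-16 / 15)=-15905767424 / 570999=-27856.03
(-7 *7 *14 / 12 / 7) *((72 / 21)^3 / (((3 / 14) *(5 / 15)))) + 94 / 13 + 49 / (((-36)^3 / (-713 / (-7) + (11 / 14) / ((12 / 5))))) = -66973450837 / 14556672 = -4600.88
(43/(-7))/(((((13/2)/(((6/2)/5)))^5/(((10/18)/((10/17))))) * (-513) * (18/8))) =46784/1388867878125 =0.00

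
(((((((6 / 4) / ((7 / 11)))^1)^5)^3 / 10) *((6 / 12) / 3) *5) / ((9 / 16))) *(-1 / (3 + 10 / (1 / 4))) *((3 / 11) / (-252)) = 67271543769770393427 / 46825996762901479424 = 1.44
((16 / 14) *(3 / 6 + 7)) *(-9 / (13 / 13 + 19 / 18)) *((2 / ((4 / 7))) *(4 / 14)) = -9720 / 259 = -37.53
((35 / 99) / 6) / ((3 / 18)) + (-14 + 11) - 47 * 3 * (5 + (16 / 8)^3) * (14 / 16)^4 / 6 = -147380393 / 811008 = -181.72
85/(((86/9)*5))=153/86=1.78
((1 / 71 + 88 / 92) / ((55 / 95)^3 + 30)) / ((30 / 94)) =102192241 / 1014587799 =0.10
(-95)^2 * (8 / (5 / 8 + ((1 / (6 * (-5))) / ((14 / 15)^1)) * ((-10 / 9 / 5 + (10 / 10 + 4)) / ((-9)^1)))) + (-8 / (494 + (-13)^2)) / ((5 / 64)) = 112118.71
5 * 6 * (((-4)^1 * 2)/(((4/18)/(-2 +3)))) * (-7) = 7560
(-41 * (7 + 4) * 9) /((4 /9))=-36531 /4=-9132.75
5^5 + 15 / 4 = 12515 / 4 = 3128.75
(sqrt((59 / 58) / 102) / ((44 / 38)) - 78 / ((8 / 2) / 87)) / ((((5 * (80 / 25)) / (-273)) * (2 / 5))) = 4631445 / 64 - 8645 * sqrt(87261) / 694144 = 72362.65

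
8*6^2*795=228960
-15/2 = -7.50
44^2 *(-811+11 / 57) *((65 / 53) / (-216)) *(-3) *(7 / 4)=-24003980 / 513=-46791.38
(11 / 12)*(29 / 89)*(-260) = -20735 / 267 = -77.66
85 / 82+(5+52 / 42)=12527 / 1722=7.27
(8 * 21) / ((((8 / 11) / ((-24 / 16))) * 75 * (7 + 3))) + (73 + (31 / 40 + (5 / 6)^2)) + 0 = 666067 / 9000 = 74.01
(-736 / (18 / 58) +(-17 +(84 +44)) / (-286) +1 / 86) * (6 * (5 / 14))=-656325455 / 129129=-5082.71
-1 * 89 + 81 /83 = -7306 /83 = -88.02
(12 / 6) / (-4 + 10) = 1 / 3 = 0.33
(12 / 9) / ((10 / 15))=2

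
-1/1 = -1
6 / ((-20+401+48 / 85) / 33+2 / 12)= 33660 / 65801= 0.51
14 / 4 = 7 / 2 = 3.50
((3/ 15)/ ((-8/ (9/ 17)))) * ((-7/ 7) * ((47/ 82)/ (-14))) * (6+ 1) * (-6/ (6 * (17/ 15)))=1269/ 379168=0.00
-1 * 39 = -39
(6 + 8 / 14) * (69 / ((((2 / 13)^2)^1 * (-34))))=-563.45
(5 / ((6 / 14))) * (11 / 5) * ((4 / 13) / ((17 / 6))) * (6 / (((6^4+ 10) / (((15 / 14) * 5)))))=9900 / 144313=0.07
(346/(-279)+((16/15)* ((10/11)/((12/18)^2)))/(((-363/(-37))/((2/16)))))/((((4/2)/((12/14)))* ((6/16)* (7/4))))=-0.79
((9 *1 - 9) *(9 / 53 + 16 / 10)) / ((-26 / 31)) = 0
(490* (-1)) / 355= -1.38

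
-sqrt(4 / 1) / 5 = -2 / 5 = -0.40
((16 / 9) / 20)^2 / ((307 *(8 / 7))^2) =0.00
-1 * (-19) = 19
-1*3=-3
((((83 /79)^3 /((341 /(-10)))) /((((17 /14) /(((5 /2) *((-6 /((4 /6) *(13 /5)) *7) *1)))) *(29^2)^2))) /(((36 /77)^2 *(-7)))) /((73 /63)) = -1887683307125 /1395211605479087656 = -0.00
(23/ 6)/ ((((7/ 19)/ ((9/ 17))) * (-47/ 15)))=-19665/ 11186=-1.76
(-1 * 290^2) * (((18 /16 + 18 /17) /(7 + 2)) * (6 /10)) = -12243.97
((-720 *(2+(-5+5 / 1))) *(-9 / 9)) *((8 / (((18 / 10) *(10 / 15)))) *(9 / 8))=10800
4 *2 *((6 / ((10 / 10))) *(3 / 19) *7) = 1008 / 19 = 53.05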